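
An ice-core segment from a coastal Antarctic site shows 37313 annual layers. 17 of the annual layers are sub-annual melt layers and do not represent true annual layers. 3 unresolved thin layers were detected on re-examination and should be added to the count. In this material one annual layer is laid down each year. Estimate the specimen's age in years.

Correcting the raw count gives 37313 − 17 + 3 = 37299 true annual layers.
With a one-to-one annual layer periodicity this is 37299 years.

37299 yr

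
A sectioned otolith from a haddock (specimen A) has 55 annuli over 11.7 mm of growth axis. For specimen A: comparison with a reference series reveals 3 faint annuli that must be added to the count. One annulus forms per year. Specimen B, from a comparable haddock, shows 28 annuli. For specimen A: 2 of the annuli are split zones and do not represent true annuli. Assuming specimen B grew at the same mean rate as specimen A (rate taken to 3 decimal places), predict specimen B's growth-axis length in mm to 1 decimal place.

Specimen A: after corrections the count is 55 − 2 + 3 = 56 annuli.
A: Mean rate = 11.7 mm / 56 years ≈ 0.209 mm per year.
B's length ≈ 0.209 × 28 = 5.9 mm.

5.9 mm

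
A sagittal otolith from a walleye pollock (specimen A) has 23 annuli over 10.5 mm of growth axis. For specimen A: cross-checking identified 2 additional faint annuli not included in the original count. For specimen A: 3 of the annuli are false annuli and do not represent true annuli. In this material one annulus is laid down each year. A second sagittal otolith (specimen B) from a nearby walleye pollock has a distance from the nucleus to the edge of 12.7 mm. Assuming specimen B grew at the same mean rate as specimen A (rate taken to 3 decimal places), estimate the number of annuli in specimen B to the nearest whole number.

Specimen A: correcting the raw count gives 23 − 3 + 2 = 22 true annuli.
A: Mean rate = 10.5 mm / 22 years ≈ 0.477 mm/year.
Specimen B: 12.7 mm / 0.477 mm per year = 26.62 years ≈ 27 annuli.

27 annuli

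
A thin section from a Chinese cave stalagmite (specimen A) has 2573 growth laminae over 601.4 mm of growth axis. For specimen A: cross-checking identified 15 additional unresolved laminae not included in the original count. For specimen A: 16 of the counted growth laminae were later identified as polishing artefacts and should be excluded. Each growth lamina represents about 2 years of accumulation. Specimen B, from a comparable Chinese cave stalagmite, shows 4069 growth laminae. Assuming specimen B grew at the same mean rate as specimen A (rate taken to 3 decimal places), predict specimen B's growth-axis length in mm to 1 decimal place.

952.1 mm

Specimen A: adjusted count: 2573 − 16 + 15 = 2572 growth laminae.
Specimen A: 2572 growth laminae at 2 years each span 2572 × 2 = 5144 years.
A: 601.4 mm over 5144 years gives 601.4 / 5144 ≈ 0.117 mm/yr.
Specimen B: multiplying by 2 years per growth lamina: 4069 × 2 = 8138 years. For B, 0.117 mm/year × 8138 years = 952.1 mm.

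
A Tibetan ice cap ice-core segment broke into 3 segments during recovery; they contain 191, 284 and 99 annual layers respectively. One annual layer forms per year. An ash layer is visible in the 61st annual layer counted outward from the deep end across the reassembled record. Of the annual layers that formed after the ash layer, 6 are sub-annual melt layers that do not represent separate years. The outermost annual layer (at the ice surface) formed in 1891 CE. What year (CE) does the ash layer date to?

Total annual layers = 191 + 284 + 99 = 574.
The ash layer sits at annual layer 61 from the deep end, so 574 − 61 = 513 annual layers formed after it.
513 − 6 false = 507 true annual layers after the ash layer.
The annual layer at the ice surface is 1891 CE, so the ash layer dates to 1891 − 507 = 1384 CE.

1384 CE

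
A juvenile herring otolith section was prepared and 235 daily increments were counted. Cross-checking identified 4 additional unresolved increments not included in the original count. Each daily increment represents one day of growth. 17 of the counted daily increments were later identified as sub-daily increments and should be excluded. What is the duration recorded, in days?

Adjusted count: 235 − 17 + 4 = 222 daily increments.
With a one-to-one daily increment periodicity this is 222 days.

222 d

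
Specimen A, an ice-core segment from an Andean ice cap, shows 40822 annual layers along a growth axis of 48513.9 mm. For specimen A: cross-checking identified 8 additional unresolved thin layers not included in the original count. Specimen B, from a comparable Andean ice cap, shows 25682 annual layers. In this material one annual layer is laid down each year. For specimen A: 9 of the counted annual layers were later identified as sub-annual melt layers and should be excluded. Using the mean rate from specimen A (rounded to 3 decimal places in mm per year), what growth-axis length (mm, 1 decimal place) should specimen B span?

Specimen A: after corrections the count is 40822 − 9 + 8 = 40821 annual layers.
A: 48513.9 mm over 40821 years gives 48513.9 / 40821 ≈ 1.188 mm/year.
B's length ≈ 1.188 × 25682 = 30510.2 mm.

30510.2 mm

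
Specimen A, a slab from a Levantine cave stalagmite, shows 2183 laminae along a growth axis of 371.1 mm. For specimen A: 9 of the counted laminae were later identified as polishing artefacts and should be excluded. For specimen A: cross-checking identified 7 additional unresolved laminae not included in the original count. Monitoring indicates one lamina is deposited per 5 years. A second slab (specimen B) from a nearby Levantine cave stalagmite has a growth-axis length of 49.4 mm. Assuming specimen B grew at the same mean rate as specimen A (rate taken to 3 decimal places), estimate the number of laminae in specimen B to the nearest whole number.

291 laminae

Specimen A: true lamina count = 2183 − 9 + 7 = 2181.
Specimen A: at 5 years per lamina, 2181 × 5 = 10905 years.
A: Mean rate = 371.1 mm / 10905 years ≈ 0.034 mm per year.
B spans 49.4 / 0.034 = 1452.94 years; at 5 years per lamina that is 1452.94 / 5 ≈ 291 laminae.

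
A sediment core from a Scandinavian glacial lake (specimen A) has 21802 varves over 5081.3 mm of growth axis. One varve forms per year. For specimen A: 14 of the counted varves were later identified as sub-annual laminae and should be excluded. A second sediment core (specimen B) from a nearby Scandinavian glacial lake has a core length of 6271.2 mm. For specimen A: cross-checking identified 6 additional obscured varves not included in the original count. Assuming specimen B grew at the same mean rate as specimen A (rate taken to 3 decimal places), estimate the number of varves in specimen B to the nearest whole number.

Specimen A: correcting the raw count gives 21802 − 14 + 6 = 21794 true varves.
A: Mean rate = 5081.3 mm / 21794 years ≈ 0.233 mm per year.
For B, 6271.2 / 0.233 = 26915.02 years ≈ 26915 varves.

26915 varves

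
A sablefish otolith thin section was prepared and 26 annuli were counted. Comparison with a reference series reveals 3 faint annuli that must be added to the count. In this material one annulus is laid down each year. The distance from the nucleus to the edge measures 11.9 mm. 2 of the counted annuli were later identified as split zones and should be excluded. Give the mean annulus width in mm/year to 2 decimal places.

0.44 mm/year

True annulus count = 26 − 2 + 3 = 27.
11.9 mm over 27 years gives 11.9 / 27 ≈ 0.44 mm/year.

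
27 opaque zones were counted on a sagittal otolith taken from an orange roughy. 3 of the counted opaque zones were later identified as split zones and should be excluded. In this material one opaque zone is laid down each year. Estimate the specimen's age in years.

24 years

Adjusted count: 27 − 3 = 24 opaque zones.
At one opaque zone per year, that is 24 years.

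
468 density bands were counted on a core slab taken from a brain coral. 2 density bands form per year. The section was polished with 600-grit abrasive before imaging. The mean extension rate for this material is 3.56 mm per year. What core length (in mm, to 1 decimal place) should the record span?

Dividing by 2 density bands per year: 468 / 2 = 234 years.
Length ≈ 3.56 × 234 = 833.0 mm.

833.0 mm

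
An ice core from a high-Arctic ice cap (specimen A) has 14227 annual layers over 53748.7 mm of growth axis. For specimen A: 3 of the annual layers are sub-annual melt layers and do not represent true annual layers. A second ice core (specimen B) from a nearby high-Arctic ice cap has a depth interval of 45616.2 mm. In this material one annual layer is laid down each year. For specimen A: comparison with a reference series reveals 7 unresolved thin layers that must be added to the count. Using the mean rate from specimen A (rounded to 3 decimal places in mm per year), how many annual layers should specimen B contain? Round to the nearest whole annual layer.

12077 annual layers

Specimen A: adjusted count: 14227 − 3 + 7 = 14231 annual layers.
A: 53748.7 mm over 14231 years gives 53748.7 / 14231 ≈ 3.777 mm per year.
B spans 45616.2 / 3.777 = 12077.36 years ≈ 12077 annual layers.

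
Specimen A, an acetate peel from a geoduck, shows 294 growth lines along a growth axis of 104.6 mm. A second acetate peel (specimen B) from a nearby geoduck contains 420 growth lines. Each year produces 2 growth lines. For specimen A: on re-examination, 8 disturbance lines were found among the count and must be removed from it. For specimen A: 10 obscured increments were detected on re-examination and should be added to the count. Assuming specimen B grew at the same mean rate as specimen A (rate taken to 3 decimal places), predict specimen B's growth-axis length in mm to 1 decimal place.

148.5 mm

Specimen A: after corrections the count is 294 − 8 + 10 = 296 growth lines.
Specimen A: with 2 growth lines per year, 296 / 2 = 148 years.
A: Extension rate ≈ 104.6 / 148 = 0.707 mm per year.
Specimen B: dividing by 2 growth lines per year: 420 / 2 = 210 years. Length of B = 0.707 × 210 = 148.5 mm.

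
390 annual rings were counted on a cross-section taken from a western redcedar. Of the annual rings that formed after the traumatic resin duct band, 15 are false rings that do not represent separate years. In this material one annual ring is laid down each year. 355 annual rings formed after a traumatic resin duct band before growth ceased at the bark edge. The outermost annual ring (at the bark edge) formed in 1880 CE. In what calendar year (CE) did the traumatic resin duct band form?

1540 CE

355 annual rings post-date the traumatic resin duct band.
Excluding 15 false annual rings: 355 − 15 = 340.
1880 − 340 = 1540 CE.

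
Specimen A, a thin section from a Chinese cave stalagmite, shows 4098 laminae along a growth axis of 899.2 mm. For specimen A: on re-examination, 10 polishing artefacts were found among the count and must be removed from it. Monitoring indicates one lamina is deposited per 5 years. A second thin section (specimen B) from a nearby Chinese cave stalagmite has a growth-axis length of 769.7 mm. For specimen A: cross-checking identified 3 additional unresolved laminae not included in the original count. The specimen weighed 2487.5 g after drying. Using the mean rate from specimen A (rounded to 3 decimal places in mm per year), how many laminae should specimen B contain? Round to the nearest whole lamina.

3499 laminae

Specimen A: after corrections the count is 4098 − 10 + 3 = 4091 laminae.
Specimen A: multiplying by 5 years per lamina: 4091 × 5 = 20455 years.
A: Mean rate = 899.2 mm / 20455 years ≈ 0.044 mm per year.
Specimen B: 769.7 mm / 0.044 mm per year = 17493.18 years; at 5 years per lamina that is 17493.18 / 5 ≈ 3499 laminae.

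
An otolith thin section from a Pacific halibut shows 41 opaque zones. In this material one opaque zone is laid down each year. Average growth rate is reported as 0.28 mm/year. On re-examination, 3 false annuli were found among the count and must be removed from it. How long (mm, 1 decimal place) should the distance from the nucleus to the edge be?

After corrections the count is 41 − 3 = 38 opaque zones.
38 years at 0.28 mm/year gives 0.28 × 38 = 10.6 mm.

10.6 mm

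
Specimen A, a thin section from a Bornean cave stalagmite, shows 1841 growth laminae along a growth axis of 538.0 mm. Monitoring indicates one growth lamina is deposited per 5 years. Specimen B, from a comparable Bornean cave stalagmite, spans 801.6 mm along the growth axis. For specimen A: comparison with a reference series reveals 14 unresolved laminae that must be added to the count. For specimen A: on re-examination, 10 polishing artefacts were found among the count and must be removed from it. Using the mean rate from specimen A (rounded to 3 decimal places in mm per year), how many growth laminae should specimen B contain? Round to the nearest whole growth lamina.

2764 growth laminae

Specimen A: after corrections the count is 1841 − 10 + 14 = 1845 growth laminae.
Specimen A: 1845 growth laminae at 5 years each span 1845 × 5 = 9225 years.
A: Extension rate ≈ 538.0 / 9225 = 0.058 mm per year.
Specimen B: 801.6 mm / 0.058 mm per year = 13820.69 years; at 5 years per growth lamina that is 13820.69 / 5 ≈ 2764 growth laminae.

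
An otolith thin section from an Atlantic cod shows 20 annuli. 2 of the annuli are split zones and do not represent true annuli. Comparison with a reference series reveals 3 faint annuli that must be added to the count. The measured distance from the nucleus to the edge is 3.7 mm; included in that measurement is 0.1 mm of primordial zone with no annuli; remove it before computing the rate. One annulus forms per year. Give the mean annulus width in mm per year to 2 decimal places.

After corrections the count is 20 − 2 + 3 = 21 annuli.
The growth record spans 3.7 − 0.1 = 3.6 mm.
Extension rate ≈ 3.6 / 21 = 0.17 mm per year.

0.17 mm per year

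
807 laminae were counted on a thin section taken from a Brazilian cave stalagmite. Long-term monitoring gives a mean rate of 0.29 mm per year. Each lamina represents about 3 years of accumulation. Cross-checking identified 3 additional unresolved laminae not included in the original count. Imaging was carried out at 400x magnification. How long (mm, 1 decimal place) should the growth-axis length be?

True lamina count = 807 + 3 = 810.
At 3 years per lamina, 810 × 3 = 2430 years.
Length ≈ 0.29 × 2430 = 704.7 mm.

704.7 mm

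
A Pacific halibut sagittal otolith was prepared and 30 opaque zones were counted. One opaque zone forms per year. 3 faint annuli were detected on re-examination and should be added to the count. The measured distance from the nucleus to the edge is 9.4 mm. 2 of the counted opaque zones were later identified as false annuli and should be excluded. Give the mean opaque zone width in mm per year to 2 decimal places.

True opaque zone count = 30 − 2 + 3 = 31.
Extension rate ≈ 9.4 / 31 = 0.30 mm per year.

0.30 mm per year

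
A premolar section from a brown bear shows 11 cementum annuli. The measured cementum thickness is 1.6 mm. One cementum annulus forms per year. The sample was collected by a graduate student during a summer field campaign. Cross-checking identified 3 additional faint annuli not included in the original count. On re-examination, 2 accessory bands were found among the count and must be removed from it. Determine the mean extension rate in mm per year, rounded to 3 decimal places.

0.133 mm per year

After corrections the count is 11 − 2 + 3 = 12 cementum annuli.
Mean rate = 1.6 mm / 12 years ≈ 0.133 mm per year.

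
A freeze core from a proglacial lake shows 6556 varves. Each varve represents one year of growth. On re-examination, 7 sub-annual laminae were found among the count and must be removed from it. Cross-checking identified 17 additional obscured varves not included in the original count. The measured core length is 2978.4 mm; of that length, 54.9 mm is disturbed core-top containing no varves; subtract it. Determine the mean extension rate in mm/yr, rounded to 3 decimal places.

0.445 mm/yr

Correcting the raw count gives 6556 − 7 + 17 = 6566 true varves.
Net length = 2978.4 − 54.9 = 2923.5 mm.
Extension rate ≈ 2923.5 / 6566 = 0.445 mm/yr.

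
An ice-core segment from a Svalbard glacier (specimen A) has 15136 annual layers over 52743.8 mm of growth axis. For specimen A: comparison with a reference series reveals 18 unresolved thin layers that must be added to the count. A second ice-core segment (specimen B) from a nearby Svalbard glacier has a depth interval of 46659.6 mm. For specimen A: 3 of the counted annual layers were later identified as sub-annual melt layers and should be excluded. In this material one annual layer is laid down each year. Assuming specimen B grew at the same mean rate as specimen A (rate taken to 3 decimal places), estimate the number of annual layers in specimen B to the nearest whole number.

Specimen A: true annual layer count = 15136 − 3 + 18 = 15151.
A: Mean rate = 52743.8 mm / 15151 years ≈ 3.481 mm/year.
For B, 46659.6 / 3.481 = 13404.08 years ≈ 13404 annual layers.

13404 annual layers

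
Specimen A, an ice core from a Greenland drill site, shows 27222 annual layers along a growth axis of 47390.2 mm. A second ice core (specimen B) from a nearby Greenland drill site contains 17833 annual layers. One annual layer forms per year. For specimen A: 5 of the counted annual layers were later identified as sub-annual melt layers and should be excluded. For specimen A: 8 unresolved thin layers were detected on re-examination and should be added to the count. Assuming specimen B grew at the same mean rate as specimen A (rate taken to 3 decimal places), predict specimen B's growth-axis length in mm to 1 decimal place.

Specimen A: after corrections the count is 27222 − 5 + 8 = 27225 annual layers.
A: 47390.2 mm over 27225 years gives 47390.2 / 27225 ≈ 1.741 mm/year.
Length of B = 1.741 × 17833 = 31047.3 mm.

31047.3 mm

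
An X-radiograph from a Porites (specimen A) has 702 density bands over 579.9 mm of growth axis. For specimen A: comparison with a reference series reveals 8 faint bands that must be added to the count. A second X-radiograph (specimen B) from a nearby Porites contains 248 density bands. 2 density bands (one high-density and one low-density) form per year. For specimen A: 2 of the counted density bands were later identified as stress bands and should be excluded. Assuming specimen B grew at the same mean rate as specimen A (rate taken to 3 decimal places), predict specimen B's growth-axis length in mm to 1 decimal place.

203.1 mm

Specimen A: adjusted count: 702 − 2 + 8 = 708 density bands.
Specimen A: dividing by 2 density bands per year: 708 / 2 = 354 years.
A: 579.9 mm over 354 years gives 579.9 / 354 ≈ 1.638 mm/year.
Specimen B: 248 density bands at 2 per year is 248 / 2 = 124 years. B's length ≈ 1.638 × 124 = 203.1 mm.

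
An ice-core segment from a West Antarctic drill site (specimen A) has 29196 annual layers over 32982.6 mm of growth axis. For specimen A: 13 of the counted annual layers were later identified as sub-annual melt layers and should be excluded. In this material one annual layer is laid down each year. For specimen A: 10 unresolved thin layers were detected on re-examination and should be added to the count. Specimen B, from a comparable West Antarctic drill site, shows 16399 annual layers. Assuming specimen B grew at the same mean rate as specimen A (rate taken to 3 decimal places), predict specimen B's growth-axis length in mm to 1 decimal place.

18530.9 mm

Specimen A: true annual layer count = 29196 − 13 + 10 = 29193.
A: Extension rate ≈ 32982.6 / 29193 = 1.130 mm per year.
B's length ≈ 1.130 × 16399 = 18530.9 mm.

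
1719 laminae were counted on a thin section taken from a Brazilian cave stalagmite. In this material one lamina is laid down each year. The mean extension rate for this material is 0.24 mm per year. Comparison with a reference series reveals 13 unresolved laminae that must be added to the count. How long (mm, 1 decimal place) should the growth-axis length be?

Correcting the raw count gives 1719 + 13 = 1732 true laminae.
Predicted length = 0.24 mm/year × 1732 years = 415.7 mm.

415.7 mm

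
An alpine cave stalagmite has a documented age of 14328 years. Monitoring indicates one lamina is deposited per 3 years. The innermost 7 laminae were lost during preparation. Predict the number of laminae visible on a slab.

One lamina every 3 years means 14328 / 3 = 4776 laminae.
Less the 7 uncaptured laminae: 4776 − 7 = 4769.

4769 laminae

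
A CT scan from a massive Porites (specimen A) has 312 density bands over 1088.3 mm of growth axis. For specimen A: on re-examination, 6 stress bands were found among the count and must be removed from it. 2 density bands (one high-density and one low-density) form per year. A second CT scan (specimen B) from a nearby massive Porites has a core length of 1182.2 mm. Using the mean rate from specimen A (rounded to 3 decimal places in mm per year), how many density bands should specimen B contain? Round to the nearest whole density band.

Specimen A: true density band count = 312 − 6 = 306.
Specimen A: 306 density bands at 2 per year is 306 / 2 = 153 years.
A: Extension rate ≈ 1088.3 / 153 = 7.113 mm per year.
Specimen B: 1182.2 mm / 7.113 mm per year = 166.20 years; at 2 density bands per year that is 166.20 × 2 ≈ 332 density bands.

332 density bands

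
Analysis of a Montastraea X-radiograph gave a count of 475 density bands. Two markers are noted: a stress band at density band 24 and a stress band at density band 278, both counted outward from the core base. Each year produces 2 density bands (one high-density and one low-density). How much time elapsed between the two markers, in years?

127 years

278 − 24 = 254 density bands lie between the two events.
254 density bands at 2 per year is 254 / 2 = 127 years.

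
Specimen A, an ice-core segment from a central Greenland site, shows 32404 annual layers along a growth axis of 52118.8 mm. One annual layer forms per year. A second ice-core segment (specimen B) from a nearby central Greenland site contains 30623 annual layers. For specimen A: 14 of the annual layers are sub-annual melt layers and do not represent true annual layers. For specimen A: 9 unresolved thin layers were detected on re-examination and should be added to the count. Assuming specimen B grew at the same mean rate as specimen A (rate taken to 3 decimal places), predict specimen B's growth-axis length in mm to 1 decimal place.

49272.4 mm

Specimen A: after corrections the count is 32404 − 14 + 9 = 32399 annual layers.
A: 52118.8 mm over 32399 years gives 52118.8 / 32399 ≈ 1.609 mm/yr.
B's length ≈ 1.609 × 30623 = 49272.4 mm.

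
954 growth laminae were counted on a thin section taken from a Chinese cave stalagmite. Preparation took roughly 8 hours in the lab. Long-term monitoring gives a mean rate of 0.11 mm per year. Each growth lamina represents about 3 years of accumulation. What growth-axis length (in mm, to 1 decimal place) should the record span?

At 3 years per growth lamina, 954 × 3 = 2862 years.
Length ≈ 0.11 × 2862 = 314.8 mm.

314.8 mm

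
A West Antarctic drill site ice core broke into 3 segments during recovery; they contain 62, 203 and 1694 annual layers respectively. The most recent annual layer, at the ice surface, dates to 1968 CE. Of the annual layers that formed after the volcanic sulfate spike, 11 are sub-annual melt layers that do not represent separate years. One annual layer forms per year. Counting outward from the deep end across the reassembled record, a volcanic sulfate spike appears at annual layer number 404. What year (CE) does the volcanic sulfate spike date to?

424 CE

Total annual layers = 62 + 203 + 1694 = 1959.
1959 − 404 = 1555 annual layers lie beyond the volcanic sulfate spike toward the ice surface.
1555 − 11 false = 1544 true annual layers after the volcanic sulfate spike.
1968 − 1544 = 424 CE.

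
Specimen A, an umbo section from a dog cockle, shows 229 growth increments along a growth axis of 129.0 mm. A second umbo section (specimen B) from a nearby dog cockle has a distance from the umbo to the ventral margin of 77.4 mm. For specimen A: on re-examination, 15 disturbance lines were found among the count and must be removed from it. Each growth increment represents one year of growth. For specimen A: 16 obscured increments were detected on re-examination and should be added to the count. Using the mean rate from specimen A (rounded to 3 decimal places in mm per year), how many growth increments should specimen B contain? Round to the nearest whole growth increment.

Specimen A: after corrections the count is 229 − 15 + 16 = 230 growth increments.
A: 129.0 mm over 230 years gives 129.0 / 230 ≈ 0.561 mm/yr.
For B, 77.4 / 0.561 = 137.97 years ≈ 138 growth increments.

138 growth increments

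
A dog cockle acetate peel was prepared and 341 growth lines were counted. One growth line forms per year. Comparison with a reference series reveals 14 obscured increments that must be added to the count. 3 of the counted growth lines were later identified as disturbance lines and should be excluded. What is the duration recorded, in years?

352 yr

True growth line count = 341 − 3 + 14 = 352.
With a one-to-one growth line periodicity this is 352 years.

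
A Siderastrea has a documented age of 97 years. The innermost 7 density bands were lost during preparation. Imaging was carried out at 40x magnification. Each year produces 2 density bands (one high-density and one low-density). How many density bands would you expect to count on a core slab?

187 density bands

Expected density bands: 97 × 2 = 194.
194 − 7 missed = 187 density bands expected in the prepared section.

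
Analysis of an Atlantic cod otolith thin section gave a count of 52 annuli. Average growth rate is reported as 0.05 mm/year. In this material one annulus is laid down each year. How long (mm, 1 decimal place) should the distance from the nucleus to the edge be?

52 years of growth are recorded.
52 years at 0.05 mm/year gives 0.05 × 52 = 2.6 mm.

2.6 mm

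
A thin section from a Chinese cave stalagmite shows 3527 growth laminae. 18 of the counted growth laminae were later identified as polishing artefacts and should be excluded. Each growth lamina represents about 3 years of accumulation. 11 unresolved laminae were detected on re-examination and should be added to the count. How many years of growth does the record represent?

True growth lamina count = 3527 − 18 + 11 = 3520.
3520 growth laminae at 3 years each span 3520 × 3 = 10560 years.

10560 years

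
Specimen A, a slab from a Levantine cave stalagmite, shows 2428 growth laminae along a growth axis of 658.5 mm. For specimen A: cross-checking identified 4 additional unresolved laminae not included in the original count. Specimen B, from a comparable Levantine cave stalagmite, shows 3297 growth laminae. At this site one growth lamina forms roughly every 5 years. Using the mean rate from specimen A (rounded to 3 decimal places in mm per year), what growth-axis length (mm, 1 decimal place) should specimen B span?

890.2 mm

Specimen A: true growth lamina count = 2428 + 4 = 2432.
Specimen A: multiplying by 5 years per growth lamina: 2432 × 5 = 12160 years.
A: Extension rate ≈ 658.5 / 12160 = 0.054 mm/yr.
Specimen B: multiplying by 5 years per growth lamina: 3297 × 5 = 16485 years. For B, 0.054 mm/year × 16485 years = 890.2 mm.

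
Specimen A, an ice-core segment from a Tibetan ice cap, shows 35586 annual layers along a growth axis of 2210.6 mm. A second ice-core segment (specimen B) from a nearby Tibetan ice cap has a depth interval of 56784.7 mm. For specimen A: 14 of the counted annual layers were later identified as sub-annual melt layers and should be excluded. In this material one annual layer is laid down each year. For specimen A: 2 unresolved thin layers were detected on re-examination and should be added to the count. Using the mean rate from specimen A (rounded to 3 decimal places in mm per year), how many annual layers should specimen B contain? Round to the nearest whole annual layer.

915882 annual layers

Specimen A: true annual layer count = 35586 − 14 + 2 = 35574.
A: 2210.6 mm over 35574 years gives 2210.6 / 35574 ≈ 0.062 mm per year.
B spans 56784.7 / 0.062 = 915882.26 years ≈ 915882 annual layers.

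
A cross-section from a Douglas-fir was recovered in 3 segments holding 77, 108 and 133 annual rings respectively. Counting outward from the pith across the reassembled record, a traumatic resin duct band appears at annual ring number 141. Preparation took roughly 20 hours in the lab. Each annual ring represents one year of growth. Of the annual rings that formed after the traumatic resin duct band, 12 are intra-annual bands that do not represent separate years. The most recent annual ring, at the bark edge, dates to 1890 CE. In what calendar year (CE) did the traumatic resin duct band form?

Total annual rings = 77 + 108 + 133 = 318.
The traumatic resin duct band sits at annual ring 141 from the pith, so 318 − 141 = 177 annual rings formed after it.
Excluding 12 false annual rings: 177 − 12 = 165.
The annual ring at the bark edge is 1890 CE, so the traumatic resin duct band dates to 1890 − 165 = 1725 CE.

1725 CE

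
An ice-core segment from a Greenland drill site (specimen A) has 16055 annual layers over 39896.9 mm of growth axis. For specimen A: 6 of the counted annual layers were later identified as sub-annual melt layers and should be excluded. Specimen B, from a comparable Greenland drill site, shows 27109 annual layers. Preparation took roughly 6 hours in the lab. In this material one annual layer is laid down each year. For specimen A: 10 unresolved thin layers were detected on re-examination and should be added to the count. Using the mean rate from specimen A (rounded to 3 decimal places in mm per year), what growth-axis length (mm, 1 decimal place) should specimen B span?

67338.8 mm

Specimen A: adjusted count: 16055 − 6 + 10 = 16059 annual layers.
A: 39896.9 mm over 16059 years gives 39896.9 / 16059 ≈ 2.484 mm/yr.
Length of B = 2.484 × 27109 = 67338.8 mm.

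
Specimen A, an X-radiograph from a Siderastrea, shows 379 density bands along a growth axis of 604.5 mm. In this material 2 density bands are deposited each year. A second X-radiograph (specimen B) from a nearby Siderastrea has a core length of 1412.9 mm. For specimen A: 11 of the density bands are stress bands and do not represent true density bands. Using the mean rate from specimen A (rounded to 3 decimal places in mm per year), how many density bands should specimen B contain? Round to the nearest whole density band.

Specimen A: true density band count = 379 − 11 = 368.
Specimen A: 368 density bands at 2 per year is 368 / 2 = 184 years.
A: 604.5 mm over 184 years gives 604.5 / 184 ≈ 3.285 mm/year.
B spans 1412.9 / 3.285 = 430.11 years; at 2 density bands per year that is 430.11 × 2 ≈ 860 density bands.

860 density bands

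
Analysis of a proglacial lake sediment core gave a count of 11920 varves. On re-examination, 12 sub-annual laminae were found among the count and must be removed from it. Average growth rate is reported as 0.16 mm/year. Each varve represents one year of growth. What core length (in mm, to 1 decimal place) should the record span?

Correcting the raw count gives 11920 − 12 = 11908 true varves.
Length ≈ 0.16 × 11908 = 1905.3 mm.

1905.3 mm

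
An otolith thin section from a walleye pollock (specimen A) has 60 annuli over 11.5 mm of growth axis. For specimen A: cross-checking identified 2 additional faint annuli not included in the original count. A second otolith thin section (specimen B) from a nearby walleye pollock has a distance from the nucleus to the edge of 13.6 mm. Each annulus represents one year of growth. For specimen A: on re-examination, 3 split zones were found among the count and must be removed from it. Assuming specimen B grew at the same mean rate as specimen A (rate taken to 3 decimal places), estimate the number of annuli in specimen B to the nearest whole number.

Specimen A: adjusted count: 60 − 3 + 2 = 59 annuli.
A: 11.5 mm over 59 years gives 11.5 / 59 ≈ 0.195 mm per year.
For B, 13.6 / 0.195 = 69.74 years ≈ 70 annuli.

70 annuli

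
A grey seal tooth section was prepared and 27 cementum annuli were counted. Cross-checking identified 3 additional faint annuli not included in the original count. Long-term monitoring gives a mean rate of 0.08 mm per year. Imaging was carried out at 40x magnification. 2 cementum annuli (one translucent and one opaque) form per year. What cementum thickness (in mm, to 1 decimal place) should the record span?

1.2 mm

After corrections the count is 27 + 3 = 30 cementum annuli.
30 cementum annuli at 2 per year is 30 / 2 = 15 years.
15 years at 0.08 mm/year gives 0.08 × 15 = 1.2 mm.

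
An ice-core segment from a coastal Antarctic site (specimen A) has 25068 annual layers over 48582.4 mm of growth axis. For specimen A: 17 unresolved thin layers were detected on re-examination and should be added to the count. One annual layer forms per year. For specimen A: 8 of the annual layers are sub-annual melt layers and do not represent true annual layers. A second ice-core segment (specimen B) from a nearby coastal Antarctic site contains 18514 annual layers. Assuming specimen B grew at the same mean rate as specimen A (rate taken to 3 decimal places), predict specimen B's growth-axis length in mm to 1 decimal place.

35861.6 mm

Specimen A: adjusted count: 25068 − 8 + 17 = 25077 annual layers.
A: Mean rate = 48582.4 mm / 25077 years ≈ 1.937 mm/yr.
For B, 1.937 mm/year × 18514 years = 35861.6 mm.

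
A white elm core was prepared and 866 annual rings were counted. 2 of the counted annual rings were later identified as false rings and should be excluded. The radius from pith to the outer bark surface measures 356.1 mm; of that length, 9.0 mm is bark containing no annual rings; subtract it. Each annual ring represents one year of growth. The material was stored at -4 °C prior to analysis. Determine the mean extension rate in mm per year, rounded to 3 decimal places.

0.402 mm per year

After corrections the count is 866 − 2 = 864 annual rings.
Removing the 9.0 mm offcut leaves 356.1 − 9.0 = 347.1 mm.
Mean rate = 347.1 mm / 864 years ≈ 0.402 mm per year.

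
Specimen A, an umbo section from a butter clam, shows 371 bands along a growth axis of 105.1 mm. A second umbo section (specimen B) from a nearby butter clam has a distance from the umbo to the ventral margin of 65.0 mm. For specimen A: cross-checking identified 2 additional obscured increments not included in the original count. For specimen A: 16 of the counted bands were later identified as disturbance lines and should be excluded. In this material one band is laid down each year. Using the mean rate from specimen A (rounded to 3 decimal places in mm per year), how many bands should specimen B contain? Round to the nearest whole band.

221 bands

Specimen A: correcting the raw count gives 371 − 16 + 2 = 357 true bands.
A: Mean rate = 105.1 mm / 357 years ≈ 0.294 mm per year.
B spans 65.0 / 0.294 = 221.09 years ≈ 221 bands.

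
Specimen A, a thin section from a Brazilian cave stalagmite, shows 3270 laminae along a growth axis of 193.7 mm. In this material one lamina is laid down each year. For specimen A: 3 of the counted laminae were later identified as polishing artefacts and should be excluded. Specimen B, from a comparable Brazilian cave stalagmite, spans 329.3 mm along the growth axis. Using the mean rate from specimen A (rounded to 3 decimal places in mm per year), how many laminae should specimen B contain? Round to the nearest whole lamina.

Specimen A: adjusted count: 3270 − 3 = 3267 laminae.
A: 193.7 mm over 3267 years gives 193.7 / 3267 ≈ 0.059 mm/yr.
B spans 329.3 / 0.059 = 5581.36 years ≈ 5581 laminae.

5581 laminae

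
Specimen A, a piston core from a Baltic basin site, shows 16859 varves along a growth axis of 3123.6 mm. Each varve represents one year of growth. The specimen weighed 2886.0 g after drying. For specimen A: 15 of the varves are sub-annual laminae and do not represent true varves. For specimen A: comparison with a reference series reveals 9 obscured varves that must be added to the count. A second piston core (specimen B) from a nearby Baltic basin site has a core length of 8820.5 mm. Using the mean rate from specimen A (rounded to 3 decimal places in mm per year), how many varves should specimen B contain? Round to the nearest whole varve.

47678 varves

Specimen A: true varve count = 16859 − 15 + 9 = 16853.
A: Extension rate ≈ 3123.6 / 16853 = 0.185 mm/year.
Specimen B: 8820.5 mm / 0.185 mm per year = 47678.38 years ≈ 47678 varves.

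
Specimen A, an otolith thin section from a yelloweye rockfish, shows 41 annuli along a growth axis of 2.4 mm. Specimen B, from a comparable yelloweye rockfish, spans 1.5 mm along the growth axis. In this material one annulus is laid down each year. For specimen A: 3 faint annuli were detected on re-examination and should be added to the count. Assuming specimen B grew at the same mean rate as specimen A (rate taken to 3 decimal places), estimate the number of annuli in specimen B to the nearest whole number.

Specimen A: correcting the raw count gives 41 + 3 = 44 true annuli.
A: Mean rate = 2.4 mm / 44 years ≈ 0.055 mm/year.
Specimen B: 1.5 mm / 0.055 mm per year = 27.27 years ≈ 27 annuli.

27 annuli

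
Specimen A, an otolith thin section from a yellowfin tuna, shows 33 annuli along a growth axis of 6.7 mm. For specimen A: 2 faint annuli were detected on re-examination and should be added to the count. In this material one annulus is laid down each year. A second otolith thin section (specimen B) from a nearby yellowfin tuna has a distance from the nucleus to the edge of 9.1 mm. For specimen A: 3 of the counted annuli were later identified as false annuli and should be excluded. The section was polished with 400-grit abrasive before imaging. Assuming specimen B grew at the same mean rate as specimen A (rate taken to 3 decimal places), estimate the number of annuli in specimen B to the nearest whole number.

44 annuli

Specimen A: correcting the raw count gives 33 − 3 + 2 = 32 true annuli.
A: Extension rate ≈ 6.7 / 32 = 0.209 mm/year.
For B, 9.1 / 0.209 = 43.54 years ≈ 44 annuli.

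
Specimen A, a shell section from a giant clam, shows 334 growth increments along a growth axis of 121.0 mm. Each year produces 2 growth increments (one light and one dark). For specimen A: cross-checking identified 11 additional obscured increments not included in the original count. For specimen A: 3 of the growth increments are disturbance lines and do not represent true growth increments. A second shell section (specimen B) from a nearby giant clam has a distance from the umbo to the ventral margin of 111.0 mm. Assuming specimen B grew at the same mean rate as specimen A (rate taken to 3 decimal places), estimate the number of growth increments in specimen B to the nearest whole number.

314 growth increments

Specimen A: correcting the raw count gives 334 − 3 + 11 = 342 true growth increments.
Specimen A: dividing by 2 growth increments per year: 342 / 2 = 171 years.
A: Mean rate = 121.0 mm / 171 years ≈ 0.708 mm/year.
For B, 111.0 / 0.708 = 156.78 years; at 2 growth increments per year that is 156.78 × 2 ≈ 314 growth increments.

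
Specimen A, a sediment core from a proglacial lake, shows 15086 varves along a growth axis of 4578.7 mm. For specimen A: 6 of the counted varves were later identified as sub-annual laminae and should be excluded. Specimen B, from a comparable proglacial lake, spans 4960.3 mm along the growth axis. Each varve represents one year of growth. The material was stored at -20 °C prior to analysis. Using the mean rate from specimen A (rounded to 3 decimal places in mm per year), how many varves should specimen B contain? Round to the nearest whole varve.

Specimen A: after corrections the count is 15086 − 6 = 15080 varves.
A: 4578.7 mm over 15080 years gives 4578.7 / 15080 ≈ 0.304 mm/yr.
B spans 4960.3 / 0.304 = 16316.78 years ≈ 16317 varves.

16317 varves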